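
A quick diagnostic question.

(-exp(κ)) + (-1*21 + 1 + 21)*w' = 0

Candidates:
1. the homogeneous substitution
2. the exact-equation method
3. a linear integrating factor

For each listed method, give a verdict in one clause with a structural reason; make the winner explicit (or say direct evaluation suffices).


Technique: no special technique — the slope is a function of κ alone, so integrate both sides directly.
- the homogeneous substitution — solved for the derivative, the right side changes under joint scaling of the two variables.
- the exact-equation method: no dependence on the unknown anywhere: exactness is a label without content here.
- a linear integrating factor: the linear template holds only trivially here (the unknown is absent, so the coefficient is zero) — the method is not the natural label.


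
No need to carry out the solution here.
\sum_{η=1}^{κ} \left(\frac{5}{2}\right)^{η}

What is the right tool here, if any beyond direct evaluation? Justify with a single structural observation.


Method: the geometric series formula — the ratio of consecutive terms is the constant \frac{5}{2}, independent of the index — a geometric sum.


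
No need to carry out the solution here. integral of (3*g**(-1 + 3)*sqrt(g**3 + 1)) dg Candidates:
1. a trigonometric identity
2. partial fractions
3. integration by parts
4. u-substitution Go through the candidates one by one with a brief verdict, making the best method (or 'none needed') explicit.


Verdict: u-substitution — collected, the integrand has one factor that is, up to a constant, the derivative of an inner expression the rest depends on — substitute for that inner expression.
- a trigonometric identity: with no trigonometric functions present, identity rewriting has no target.
- partial fractions — there is no rational-function structure to decompose.
- integration by parts: a polynomial factor is present, but its partner is not an exp, sine, or cosine of a degree-1 argument, nor a logarithm.
- u-substitution: yes — fits the structure here.


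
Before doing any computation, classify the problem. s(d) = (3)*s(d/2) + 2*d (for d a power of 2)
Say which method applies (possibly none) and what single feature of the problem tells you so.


Technique: the master substitution — the recursive call is at index d/2 rather than a shift, a divide-and-conquer shape — substituting d = 2^m linearizes it.


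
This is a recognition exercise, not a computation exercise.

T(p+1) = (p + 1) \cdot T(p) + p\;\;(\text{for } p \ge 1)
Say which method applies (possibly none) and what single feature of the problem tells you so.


Verdict: a summation factor — with the index-dependent coefficient p + 1, dividing by the cumulative product turns the left side into a pure difference.


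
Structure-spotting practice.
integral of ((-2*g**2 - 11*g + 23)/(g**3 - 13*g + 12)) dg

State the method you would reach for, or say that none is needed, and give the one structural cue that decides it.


Diagnosis: partial fractions — break g**3 - 13*g + 12 into its roots and the integral splits into logarithm-sized bites.


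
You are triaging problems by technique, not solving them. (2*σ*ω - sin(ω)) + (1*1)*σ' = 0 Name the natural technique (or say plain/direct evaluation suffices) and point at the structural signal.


Verdict: a linear integrating factor — the unknown enters only to the first power against a nonzero forcing term — the integrating-factor template applies directly.


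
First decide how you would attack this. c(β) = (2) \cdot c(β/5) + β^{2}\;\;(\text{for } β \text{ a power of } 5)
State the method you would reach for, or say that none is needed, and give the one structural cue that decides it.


Verdict: the master substitution — the argument shrinks by the factor 5, so measure the index on a logarithmic scale and the recursion becomes a shift.


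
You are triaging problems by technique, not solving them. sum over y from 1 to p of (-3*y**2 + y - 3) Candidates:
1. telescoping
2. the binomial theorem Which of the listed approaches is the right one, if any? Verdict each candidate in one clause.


Best approach: no special technique — this is bookkeeping, not technique: standard formulas for sums of constant-multiple powers of y apply termwise.
- telescoping: neither a shifted-difference shape nor integer-spaced poles are present.
- the binomial theorem — the terms do not reassemble into a binomial power.


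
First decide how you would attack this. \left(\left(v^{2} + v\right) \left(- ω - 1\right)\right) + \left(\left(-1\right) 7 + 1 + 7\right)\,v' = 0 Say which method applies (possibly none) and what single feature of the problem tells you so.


Technique: separation of variables — separating collects all v-dependence with the derivative and leaves all ω-dependence opposite: variables separate. Rearranged, this also fits the Bernoulli template directly; separation reads the product structure as given.


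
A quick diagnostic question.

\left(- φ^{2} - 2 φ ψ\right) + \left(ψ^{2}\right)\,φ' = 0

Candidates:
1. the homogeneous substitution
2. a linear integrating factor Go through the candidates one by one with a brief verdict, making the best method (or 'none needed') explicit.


Technique: the homogeneous substitution — the slope's numerator and denominator share total degree; set v = φ/ψ and the equation drops to separable form. A Bernoulli rewrite works here as the equation stands — the homogeneous substitution is the more immediate reading.
- the homogeneous substitution — a fit — the right tool for this form.
- a linear integrating factor — a nonlinear term in the unknown puts this outside the integrating-factor template.


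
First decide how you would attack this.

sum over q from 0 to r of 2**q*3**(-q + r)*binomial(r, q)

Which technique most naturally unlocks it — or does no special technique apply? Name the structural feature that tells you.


Diagnosis: the binomial theorem — the summand is term q of a binomial expansion in 2 and 3; the whole sum is a single power.


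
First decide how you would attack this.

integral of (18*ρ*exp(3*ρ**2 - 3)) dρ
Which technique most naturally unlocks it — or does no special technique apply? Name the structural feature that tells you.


Technique: u-substitution — structure check: outer function, inner expression 3*ρ**2 - 3, inner derivative as a factor — the classic u = 3*ρ**2 - 3 pattern.


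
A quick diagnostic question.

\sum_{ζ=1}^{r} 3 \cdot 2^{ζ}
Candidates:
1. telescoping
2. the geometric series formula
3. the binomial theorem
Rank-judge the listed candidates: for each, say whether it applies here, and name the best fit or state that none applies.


Method: the geometric series formula — check a ratio of consecutive terms: it is 2, independent of the index, so the geometric formula closes the sum.
- telescoping — the terms as presented offer no neighboring cancellation — a telescoping rewrite may exist, but the displayed structure does not hand one over.
- the geometric series formula — applicable, and directly so.
- the binomial theorem: the terms lack the binomial-coefficient-weighted complementary-power pattern of an expansion.


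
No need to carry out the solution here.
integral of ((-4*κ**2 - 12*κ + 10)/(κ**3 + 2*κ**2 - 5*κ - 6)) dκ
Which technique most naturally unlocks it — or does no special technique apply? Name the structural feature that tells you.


Diagnosis: partial fractions — once κ**3 + 2*κ**2 - 5*κ - 6 is factored, each root contributes a simple-fraction term; integrate them one at a time.


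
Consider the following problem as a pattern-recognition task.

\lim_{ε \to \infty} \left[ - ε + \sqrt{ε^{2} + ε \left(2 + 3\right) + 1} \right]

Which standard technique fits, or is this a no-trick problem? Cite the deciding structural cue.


Method: conjugate multiplication — this difference gives up after one conjugate multiplication — the radical structure cancels against its conjugate.


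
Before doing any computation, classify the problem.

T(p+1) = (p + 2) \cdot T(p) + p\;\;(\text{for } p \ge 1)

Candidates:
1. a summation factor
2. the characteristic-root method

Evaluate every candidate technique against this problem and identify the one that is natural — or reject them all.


Diagnosis: a summation factor — one-term recursion with variable weight p + 2 is solved by product normalization, not by root-finding.
- a summation factor — yes — fits the structure here.
- the characteristic-root method — the coefficients vary with the index, breaking the constant-coefficient structure the method needs.


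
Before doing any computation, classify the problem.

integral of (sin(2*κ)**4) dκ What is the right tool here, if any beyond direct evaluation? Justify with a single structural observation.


Diagnosis: a trigonometric identity — the even trigonometric power sin(2*κ)**4 reduces by a double-angle identity before any integration is attempted.


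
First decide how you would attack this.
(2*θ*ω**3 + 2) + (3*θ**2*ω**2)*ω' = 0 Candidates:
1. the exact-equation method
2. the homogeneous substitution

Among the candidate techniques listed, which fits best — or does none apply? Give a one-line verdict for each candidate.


Diagnosis: the exact-equation method — the compatibility test passes: the ω-derivative of 2*θ*ω**3 + 2 matches the θ-derivative of 3*θ**2*ω**2, so integrate a potential.
- the exact-equation method — applicable, and directly so.
- the homogeneous substitution: the ratio of the variables does not determine the slope.


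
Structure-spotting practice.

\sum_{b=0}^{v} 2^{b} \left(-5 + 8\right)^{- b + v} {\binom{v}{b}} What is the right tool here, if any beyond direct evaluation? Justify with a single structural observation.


Diagnosis: the binomial theorem — the binomial coefficients weight matched powers of 2 and (-5 + 8), which is exactly the expansion of a binomial power.


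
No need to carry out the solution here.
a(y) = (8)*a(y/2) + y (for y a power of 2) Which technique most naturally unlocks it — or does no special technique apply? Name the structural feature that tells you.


Diagnosis: the master substitution — the argument contracts 2-fold per step: reindex y exponentially and solve the linear recurrence in the new index.


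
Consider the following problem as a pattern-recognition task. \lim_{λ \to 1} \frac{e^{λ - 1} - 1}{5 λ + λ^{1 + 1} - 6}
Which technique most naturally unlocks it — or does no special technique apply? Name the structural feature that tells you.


Diagnosis: l'Hôpital's rule (0/0) — the 0/0 form at 1 is the signature situation for l'Hôpital's rule. The standard small-argument limits would also carry it; the rule is the systematic route.


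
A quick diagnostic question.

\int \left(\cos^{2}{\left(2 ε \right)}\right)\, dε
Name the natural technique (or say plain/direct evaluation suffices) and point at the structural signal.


Verdict: a trigonometric identity — \cos^{2}{\left(2 ε \right)} is the textbook power-reduction case — identities first, antiderivatives second.


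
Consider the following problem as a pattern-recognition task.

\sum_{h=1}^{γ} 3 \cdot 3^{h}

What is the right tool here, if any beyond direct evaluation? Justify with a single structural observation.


Diagnosis: the geometric series formula — each term is 3 times the previous one, so the geometric-series formula applies directly.


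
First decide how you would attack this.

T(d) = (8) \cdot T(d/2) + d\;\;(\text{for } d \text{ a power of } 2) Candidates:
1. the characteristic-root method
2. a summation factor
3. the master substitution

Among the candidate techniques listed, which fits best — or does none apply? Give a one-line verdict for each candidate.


Method: the master substitution — the argument contracts 2-fold per step: reindex d exponentially and solve the linear recurrence in the new index.
- the characteristic-root method: the recursion divides its index rather than shifting it — outside the constant-shift family the root method covers.
- a summation factor: the recursion divides its index rather than shifting it — there is no previous-term chain for a summation factor to telescope.
- the master substitution: a fit — the right tool for this form.


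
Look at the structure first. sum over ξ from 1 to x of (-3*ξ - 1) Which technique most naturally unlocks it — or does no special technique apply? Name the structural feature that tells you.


Technique: no special technique — Faulhaber territory: sum each constant-multiple power of ξ with its closed-form formula, no trick required.


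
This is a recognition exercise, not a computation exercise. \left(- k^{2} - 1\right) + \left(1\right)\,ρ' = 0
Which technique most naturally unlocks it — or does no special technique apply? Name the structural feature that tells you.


Diagnosis: no special technique — solved for the derivative, no ρ appears — this is antidifferentiation in k wearing ODE clothing.


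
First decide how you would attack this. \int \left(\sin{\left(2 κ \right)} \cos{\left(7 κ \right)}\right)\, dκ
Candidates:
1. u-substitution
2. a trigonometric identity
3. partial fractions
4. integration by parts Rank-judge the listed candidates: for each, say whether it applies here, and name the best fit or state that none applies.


Method: a trigonometric identity — \sin{\left(2 κ \right)} \cos{\left(7 κ \right)} is a beat pattern — rewrite the product as a sum of single-frequency waves before integrating.
- u-substitution — no subexpression of the integrand serves as a whole-integral substitution inner — individual terms may offer their own, but none carries its derivative as a factor of the full integrand; a working change of variable would have to be constructed from outside the expression.
- a trigonometric identity — yes, a natural case for it.
- partial fractions — there is no rational-function structure to decompose.
- integration by parts — not the natural route: no polynomial-kernel product appears — a recursive parts reduction of the trigonometric product exists, but the identity rewrite is direct.


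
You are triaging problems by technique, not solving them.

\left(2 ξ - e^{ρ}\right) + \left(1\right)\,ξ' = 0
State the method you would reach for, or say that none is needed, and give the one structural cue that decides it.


Diagnosis: a linear integrating factor — ξ appears only to the first power with coefficient 2 — the classic integrating-factor setup.


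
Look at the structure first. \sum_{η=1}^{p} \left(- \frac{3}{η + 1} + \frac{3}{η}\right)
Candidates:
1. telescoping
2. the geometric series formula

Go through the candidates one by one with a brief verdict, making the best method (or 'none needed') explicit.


Diagnosis: telescoping — spot the paired structure — each term adds \frac{3}{η} and subtracts its successor value, which the next term restores: the definition of a telescoping chain.
- telescoping: a fit — the right tool for this form.
- the geometric series formula: dividing successive terms gives an index-dependent quantity, not a constant.


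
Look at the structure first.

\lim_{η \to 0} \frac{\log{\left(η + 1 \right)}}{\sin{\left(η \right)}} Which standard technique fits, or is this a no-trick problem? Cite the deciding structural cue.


Best approach: l'Hôpital's rule (0/0) — the 0/0 form at 0 is the signature situation for l'Hôpital's rule. One could equally expand both pieces locally and compare leading terms; the rule does that in one stroke.


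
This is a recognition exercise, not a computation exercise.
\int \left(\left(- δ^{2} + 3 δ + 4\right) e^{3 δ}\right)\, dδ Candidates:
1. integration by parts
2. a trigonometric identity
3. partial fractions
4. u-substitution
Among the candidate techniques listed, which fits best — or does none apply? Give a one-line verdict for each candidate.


Technique: integration by parts — - δ^{2} + 3 δ + 4 dies after finitely many derivatives while e^{3 δ} cycles under integration — the tabular/parts setup.
- integration by parts: yes — fits the structure here.
- a trigonometric identity — with no trigonometric functions present, identity rewriting has no target.
- partial fractions — the expression is not a ratio of polynomials that decomposes further.
- u-substitution — no subexpression of the integrand pairs with its own derivative as a factor — individual terms may offer their own substitutions, but any change of variable covering the whole integral would have to be constructed from outside the expression.


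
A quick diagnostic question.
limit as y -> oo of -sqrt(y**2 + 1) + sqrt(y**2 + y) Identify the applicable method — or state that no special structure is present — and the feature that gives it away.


Method: conjugate multiplication — this difference gives up after one conjugate multiplication — the radical structure cancels against its conjugate.


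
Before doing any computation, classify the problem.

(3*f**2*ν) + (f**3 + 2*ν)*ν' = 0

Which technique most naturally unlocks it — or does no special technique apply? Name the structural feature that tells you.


Best approach: the exact-equation method — d/dν of 3*f**2*ν equals d/df of f**3 + 2*ν: the form is a total differential of one potential — integrate it exactly.


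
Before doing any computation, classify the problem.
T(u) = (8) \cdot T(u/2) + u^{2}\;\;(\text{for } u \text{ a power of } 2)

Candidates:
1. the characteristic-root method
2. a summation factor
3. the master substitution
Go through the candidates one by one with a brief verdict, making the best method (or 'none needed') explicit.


Diagnosis: the master substitution — the argument shrinks by the factor 2, so measure the index on a logarithmic scale and the recursion becomes a shift.
- the characteristic-root method: the recursion divides its index rather than shifting it — outside the constant-shift family the root method covers.
- a summation factor — the recursion divides its index rather than shifting it — there is no previous-term chain for a summation factor to telescope.
- the master substitution: yes — fits the structure here.


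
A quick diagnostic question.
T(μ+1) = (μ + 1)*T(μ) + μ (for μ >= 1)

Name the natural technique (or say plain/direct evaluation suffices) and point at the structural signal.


Best approach: a summation factor — normalize by the running product of μ + 1: the left side becomes a difference, and differences sum.


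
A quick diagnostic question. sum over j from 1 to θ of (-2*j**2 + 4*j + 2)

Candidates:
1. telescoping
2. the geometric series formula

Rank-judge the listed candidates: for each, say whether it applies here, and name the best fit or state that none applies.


Technique: no special technique — no cancellation, no constant ratio, no binomial weights — just polynomial terms summed directly.
- telescoping — as presented, consecutive terms share no shifted copy to cancel against — no rewrite is on display to change that.
- the geometric series formula — there is no constant term-to-term ratio.


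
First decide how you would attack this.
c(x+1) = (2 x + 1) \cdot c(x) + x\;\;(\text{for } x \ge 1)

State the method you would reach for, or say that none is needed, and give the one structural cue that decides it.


Diagnosis: a summation factor — an index-dependent multiplier 2 x + 1 rules out characteristic roots; a summation factor converts it to a pure difference.


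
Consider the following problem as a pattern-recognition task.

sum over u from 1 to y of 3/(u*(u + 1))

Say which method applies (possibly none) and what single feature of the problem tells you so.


Diagnosis: telescoping — poles of 3/(u*(u + 1)) differ by an integer, the telltale of a telescoping partial-fraction sum.


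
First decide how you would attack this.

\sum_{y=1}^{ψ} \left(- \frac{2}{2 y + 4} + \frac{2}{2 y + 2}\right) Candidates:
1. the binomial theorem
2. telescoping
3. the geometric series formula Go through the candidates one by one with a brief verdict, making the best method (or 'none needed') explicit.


Diagnosis: telescoping — this sum is a zipper: each term contributes \frac{2}{2 y + 2} and removes the next index's value, which the following term puts back, closing term by term.
- the binomial theorem: no binomial coefficients pair up with complementary powers here.
- telescoping: a fit — the right tool for this form.
- the geometric series formula: dividing successive terms gives an index-dependent quantity, not a constant.


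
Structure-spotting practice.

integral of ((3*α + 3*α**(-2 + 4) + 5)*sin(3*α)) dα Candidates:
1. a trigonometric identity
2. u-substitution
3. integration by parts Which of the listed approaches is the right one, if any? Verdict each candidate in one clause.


Diagnosis: integration by parts — a polynomial factor (3*α + 3*α**(-2 + 4) + 5) multiplies sin(3*α); differentiating (3*α + 3*α**(-2 + 4) + 5) lowers its degree while sin(3*α) integrates cleanly, so parts wins.
- a trigonometric identity — no identity rewrites this into an easier trigonometric form.
- u-substitution — no subexpression of the integrand serves as a whole-integral substitution inner — individual terms may offer their own, but none carries its derivative as a factor of the full integrand; a working change of variable would have to be constructed from outside the expression.
- integration by parts: applicable, and directly so.


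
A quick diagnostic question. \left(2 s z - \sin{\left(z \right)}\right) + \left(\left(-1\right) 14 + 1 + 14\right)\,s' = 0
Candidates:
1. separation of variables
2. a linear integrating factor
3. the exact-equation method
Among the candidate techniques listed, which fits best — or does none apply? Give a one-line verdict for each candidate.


Method: a linear integrating factor — the unknown enters only to the first power against a nonzero forcing term — the integrating-factor template applies directly.
- separation of variables: the two dependences are entangled, not a clean product of one-variable pieces.
- a linear integrating factor — applies; the problem has the shape this method handles.
- the exact-equation method — the mixed-partials test fails on this split — it is not an exact differential as presented.


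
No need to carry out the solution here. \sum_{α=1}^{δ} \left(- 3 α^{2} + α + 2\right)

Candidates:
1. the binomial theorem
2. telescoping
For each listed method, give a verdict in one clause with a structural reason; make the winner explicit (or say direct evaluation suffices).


Method: no special technique — recognize the absence of structure: constant-multiple powers of α summed plainly, no special method required.
- the binomial theorem: there is no pair of bases whose matched powers would reassemble into a single binomial power.
- telescoping — neither a shifted-difference shape nor integer-spaced poles are present.


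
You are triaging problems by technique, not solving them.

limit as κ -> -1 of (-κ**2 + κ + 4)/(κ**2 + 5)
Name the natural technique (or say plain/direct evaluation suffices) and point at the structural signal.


Best approach: no special technique — no denominator vanishes and nothing blows up at -1: direct substitution is the whole computation.


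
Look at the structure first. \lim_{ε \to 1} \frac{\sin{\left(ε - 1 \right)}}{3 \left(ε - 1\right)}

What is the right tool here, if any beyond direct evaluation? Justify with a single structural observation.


Best approach: l'Hôpital's rule (0/0) — the 0/0 form at 1 is the signature situation for l'Hôpital's rule. The standard small-argument limits would also carry it; the rule is the systematic route.


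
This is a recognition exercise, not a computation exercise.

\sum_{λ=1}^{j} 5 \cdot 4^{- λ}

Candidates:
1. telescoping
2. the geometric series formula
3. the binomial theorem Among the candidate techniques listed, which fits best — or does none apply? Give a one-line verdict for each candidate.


Best approach: the geometric series formula — consecutive terms stand in a fixed index-free ratio — the geometric sum formula closes it.
- telescoping: the summand is not presented as a shifted difference — a telescoping rewrite may exist, but the displayed structure does not offer one.
- the geometric series formula: yes — fits the structure here.
- the binomial theorem: no binomial coefficients pair with matched powers.


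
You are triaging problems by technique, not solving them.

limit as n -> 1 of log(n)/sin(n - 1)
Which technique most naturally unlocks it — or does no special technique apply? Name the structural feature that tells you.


Technique: l'Hôpital's rule (0/0) — numerator and denominator both vanish at 1 — a genuine 0/0 form, which is exactly when l'Hôpital applies. One could equally expand both pieces locally and compare leading terms; the rule does that in one stroke.


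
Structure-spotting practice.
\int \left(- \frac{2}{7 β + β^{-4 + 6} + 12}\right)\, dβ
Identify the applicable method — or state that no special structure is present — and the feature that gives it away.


Verdict: partial fractions — the denominator (7 β + β^{-4 + 6} + 12) factors, so the quotient decomposes into elementary partial fractions term by term.


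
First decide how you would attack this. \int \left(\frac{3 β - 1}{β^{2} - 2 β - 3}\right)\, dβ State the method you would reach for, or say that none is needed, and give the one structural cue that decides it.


Best approach: partial fractions — a proper rational integrand whose denominator splits into simpler factors — decompose into partial fractions first.


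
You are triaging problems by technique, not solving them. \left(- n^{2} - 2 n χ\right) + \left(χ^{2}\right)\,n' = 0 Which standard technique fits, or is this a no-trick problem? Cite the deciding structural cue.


Verdict: the homogeneous substitution — the slope's numerator and denominator share total degree; set v = n/χ and the equation drops to separable form. A Bernoulli substitution is a fair alternative on this equation directly; the homogeneous reading takes it as given.


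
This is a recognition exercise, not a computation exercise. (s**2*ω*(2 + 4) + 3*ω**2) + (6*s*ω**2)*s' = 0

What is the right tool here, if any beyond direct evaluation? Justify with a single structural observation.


Diagnosis: the exact-equation method — the mixed-partials test passes for (s**2*ω*(2 + 4) + 3*ω**2) and 6*s*ω**2, so a potential function exists as presented.


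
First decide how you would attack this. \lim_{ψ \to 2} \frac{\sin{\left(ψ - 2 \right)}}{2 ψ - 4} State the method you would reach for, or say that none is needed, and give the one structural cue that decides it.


Method: l'Hôpital's rule (0/0) — substituting 2 gives 0 over 0; differentiate top and bottom once and re-evaluate. A first-order expansion at the point is an equally standard path; the rule packages it.


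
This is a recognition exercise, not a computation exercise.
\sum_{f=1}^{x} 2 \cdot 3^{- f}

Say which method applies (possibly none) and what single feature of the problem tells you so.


Best approach: the geometric series formula — consecutive terms stand in a fixed index-free ratio — the geometric sum formula closes it.


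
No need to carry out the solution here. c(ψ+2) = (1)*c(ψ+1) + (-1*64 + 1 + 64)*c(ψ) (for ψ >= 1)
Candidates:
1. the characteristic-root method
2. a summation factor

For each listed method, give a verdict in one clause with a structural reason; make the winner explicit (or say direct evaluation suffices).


Method: the characteristic-root method — shift-invariance with fixed coefficients calls for exponential trials; the characteristic polynomial finds every r^ψ.
- the characteristic-root method: a fit — the right tool for this form.
- a summation factor — the recurrence reaches back more than one step, outside the first-order family a summation factor normalizes.


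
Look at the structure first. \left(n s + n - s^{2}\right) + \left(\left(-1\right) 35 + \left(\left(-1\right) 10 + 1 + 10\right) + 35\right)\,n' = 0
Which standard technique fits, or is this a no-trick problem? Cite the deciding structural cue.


Verdict: a linear integrating factor — the unknown enters only to the first power against a nonzero forcing term — the integrating-factor template applies directly.


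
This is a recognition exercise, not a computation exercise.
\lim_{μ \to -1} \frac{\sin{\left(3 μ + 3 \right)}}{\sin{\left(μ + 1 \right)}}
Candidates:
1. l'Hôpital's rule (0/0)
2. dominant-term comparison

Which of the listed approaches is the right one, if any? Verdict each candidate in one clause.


Technique: l'Hôpital's rule (0/0) — numerator and denominator both vanish at -1 — a genuine 0/0 form, which is exactly when l'Hôpital applies. The standard small-argument limits would also carry it; the rule is the systematic route.
- l'Hôpital's rule (0/0) — yes, a natural case for it.
- dominant-term comparison — leading-power comparison does not apply to this form.


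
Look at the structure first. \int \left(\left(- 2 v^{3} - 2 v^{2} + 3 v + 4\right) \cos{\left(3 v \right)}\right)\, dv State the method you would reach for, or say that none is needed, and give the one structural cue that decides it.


Technique: integration by parts — differentiate - 2 v^{3} - 2 v^{2} + 3 v + 4, integrate \cos{\left(3 v \right)}: each pass lowers the polynomial degree, so parts terminates.


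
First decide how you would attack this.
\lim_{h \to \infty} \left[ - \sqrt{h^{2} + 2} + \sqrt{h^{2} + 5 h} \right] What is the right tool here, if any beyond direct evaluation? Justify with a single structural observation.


Verdict: conjugate multiplication — both pieces blow up but their difference is finite; the conjugate trick rationalizes \sqrt{h^{2} + 5 h} - \sqrt{h^{2} + 2}.


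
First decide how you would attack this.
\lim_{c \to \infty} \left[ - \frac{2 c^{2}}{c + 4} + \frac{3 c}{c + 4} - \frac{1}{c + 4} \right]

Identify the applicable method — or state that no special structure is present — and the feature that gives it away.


Diagnosis: dominant-term comparison — as c grows, only the highest-degree terms matter — compare leading terms and read the limit off. Differentiating the expression as a single quotient would eventually settle it as well; matching dominant growth settles it immediately.


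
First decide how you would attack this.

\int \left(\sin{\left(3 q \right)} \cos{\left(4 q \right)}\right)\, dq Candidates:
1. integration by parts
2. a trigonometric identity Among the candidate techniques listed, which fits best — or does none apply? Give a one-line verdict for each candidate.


Best approach: a trigonometric identity — \sin{\left(3 q \right)} \cos{\left(4 q \right)} is a beat pattern — rewrite the product as a sum of single-frequency waves before integrating.
- integration by parts: not the natural route: no polynomial-kernel product appears — a recursive parts reduction of the trigonometric product exists, but the identity rewrite is direct.
- a trigonometric identity — applicable, and directly so.


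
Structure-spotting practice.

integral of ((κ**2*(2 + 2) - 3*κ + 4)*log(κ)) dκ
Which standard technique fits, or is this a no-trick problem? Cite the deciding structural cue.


Method: integration by parts — log(κ) blocks direct integration but differentiates to something rational — parts with the polynomial factor (κ**2*(2 + 2) - 3*κ + 4) as dv.


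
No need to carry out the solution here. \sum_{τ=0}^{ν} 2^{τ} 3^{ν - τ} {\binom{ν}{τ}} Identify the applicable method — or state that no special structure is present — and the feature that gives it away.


Method: the binomial theorem — binomial coefficients against complementary powers of 2 and 3: recognize the binomial expansion and resum.


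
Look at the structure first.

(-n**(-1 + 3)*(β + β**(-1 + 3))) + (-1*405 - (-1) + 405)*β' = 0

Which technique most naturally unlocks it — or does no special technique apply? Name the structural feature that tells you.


Technique: separation of variables — solved for the derivative, the right side splits multiplicatively into a function of each variable alone — divide and integrate each side. Rearranged, this also fits the Bernoulli template directly; separation reads the product structure as given.


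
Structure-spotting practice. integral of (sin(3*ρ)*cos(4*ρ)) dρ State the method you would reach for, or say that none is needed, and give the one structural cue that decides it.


Technique: a trigonometric identity — two different frequencies multiply in sin(3*ρ)*cos(4*ρ); the product-to-sum formula separates them.


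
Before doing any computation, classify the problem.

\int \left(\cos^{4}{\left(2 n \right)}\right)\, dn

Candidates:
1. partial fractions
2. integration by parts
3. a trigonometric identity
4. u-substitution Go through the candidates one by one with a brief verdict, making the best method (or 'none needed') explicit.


Best approach: a trigonometric identity — the even exponent on \cos^{4}{\left(2 n \right)} signals one move: rewrite via cos of the doubled angle.
- partial fractions — the expression is not a ratio of polynomials that decomposes further.
- integration by parts — not the natural route: no polynomial-kernel product appears — a recursive parts reduction of the trigonometric product exists, but the identity rewrite is direct.
- a trigonometric identity: yes — fits the structure here.
- u-substitution: no subexpression of the integrand pairs with its own derivative as a factor — individual terms may offer their own substitutions, but any change of variable covering the whole integral would have to be constructed from outside the expression.


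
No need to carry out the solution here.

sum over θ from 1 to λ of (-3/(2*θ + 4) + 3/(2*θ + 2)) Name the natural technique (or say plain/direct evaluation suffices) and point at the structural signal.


Best approach: telescoping — difference-of-shifts structure (each term adds 3/(2*θ + 2), then subtracts its one-index-advanced value, which the following term adds back) leaves only the first and last pieces standing.


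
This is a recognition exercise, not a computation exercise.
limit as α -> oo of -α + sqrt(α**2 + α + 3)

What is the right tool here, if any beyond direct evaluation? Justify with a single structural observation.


Diagnosis: conjugate multiplication — the difference sqrt(α**2 + α + 3) - α is an ∞ − ∞ stalemate; its conjugate partner breaks the tie.


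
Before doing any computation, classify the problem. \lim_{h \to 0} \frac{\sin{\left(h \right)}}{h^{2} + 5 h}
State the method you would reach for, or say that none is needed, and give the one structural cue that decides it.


Diagnosis: l'Hôpital's rule (0/0) — the 0/0 form at 0 is the signature situation for l'Hôpital's rule. A first-order expansion at the point is an equally standard path; the rule packages it.


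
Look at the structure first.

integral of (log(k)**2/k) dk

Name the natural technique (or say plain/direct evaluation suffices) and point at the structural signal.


Method: u-substitution — viewed as a product, the integrand is a composition evaluated at log(k) times (a constant multiple of) that inner expression's derivative, so u = log(k) makes it elementary.


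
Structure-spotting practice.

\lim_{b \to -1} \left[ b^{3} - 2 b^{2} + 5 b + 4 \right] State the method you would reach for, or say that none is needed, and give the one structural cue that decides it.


Diagnosis: no special technique — no denominator vanishes and nothing blows up at -1: direct substitution is the whole computation.


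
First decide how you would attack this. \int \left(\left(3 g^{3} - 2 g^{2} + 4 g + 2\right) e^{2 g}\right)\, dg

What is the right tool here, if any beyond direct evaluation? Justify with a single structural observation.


Diagnosis: integration by parts — a polynomial 3 g^{3} - 2 g^{2} + 4 g + 2 against the kernel e^{2 g} is the signature bounded-ladder case for integration by parts.


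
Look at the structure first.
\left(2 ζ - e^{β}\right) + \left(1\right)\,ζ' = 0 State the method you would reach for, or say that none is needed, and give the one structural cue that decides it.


Diagnosis: a linear integrating factor — linear in the unknown with genuine forcing: multiply through by the exponential of the integrated coefficient and the left side closes into one derivative.


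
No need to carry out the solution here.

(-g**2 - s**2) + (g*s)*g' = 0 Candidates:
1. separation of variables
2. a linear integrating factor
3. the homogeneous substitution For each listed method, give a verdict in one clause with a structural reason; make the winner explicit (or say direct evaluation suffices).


Technique: the homogeneous substitution — the slope's numerator and denominator have matching total degree, so it depends only on g/s and the ratio substitution collapses it. Rearranged, this also fits the Bernoulli template directly; the homogeneous substitution reads the structure without the rearrangement.
- separation of variables: no algebra isolates the independent variable on one side and the unknown on the other.
- a linear integrating factor: a nonlinear term in the unknown puts this outside the integrating-factor template.
- the homogeneous substitution: applies; the problem has the shape this method handles.


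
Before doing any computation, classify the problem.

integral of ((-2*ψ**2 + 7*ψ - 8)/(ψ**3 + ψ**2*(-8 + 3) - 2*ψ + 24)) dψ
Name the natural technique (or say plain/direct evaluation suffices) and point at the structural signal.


Method: partial fractions — (ψ**3 + ψ**2*(-8 + 3) - 2*ψ + 24) splits into linear pieces, so the quotient is a sum of simple fractions — decompose before integrating.


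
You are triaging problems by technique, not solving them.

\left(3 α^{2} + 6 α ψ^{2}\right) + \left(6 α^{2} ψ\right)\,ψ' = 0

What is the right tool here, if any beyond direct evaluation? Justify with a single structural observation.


Technique: the exact-equation method — the mixed-partials test passes for 3 α^{2} + 6 α ψ^{2} and 6 α^{2} ψ, so a potential function exists as presented.


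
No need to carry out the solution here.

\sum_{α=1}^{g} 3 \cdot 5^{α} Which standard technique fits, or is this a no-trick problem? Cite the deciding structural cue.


Diagnosis: the geometric series formula — the ratio of consecutive terms is the constant 5, independent of the index — a geometric sum.


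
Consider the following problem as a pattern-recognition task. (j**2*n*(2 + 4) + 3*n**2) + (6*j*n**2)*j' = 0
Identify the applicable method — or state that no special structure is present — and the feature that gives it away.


Diagnosis: the exact-equation method — equality of cross partials is the green light — assemble the potential function term by term.


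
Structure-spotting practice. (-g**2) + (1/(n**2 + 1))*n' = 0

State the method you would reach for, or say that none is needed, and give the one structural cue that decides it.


Method: separation of variables — all dependence on the two variables factors apart, the defining separable shape. An exactness check succeeds on this form as well — separation and the potential function arrive at the same answer, separation more directly.


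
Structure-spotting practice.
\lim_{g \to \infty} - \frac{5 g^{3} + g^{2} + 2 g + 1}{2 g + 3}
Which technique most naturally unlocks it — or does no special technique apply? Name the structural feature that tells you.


Method: dominant-term comparison — as g grows, only the highest-degree terms matter — compare leading terms and read the limit off. Differentiating the expression as a single quotient would eventually settle it as well; matching dominant growth settles it immediately.
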